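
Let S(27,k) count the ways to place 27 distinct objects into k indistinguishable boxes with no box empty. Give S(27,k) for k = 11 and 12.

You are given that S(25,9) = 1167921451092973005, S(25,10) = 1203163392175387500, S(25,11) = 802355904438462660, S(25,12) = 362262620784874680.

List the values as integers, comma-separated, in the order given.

123519417123830092365, 71823166587281982600

[26] T[26,10]:10*1203163392175387500+1167921451092973005=13199555372846848005 · T[26,11]:11*802355904438462660+1203163392175387500=10029078340998476760 · T[26,12]:12*362262620784874680+802355904438462660=5149507353856958820
[27] T[27,11]:11*10029078340998476760+13199555372846848005=123519417123830092365 · T[27,12]:12*5149507353856958820+10029078340998476760=71823166587281982600
Read S(27,11) = 123519417123830092365, S(27,12) = 71823166587281982600.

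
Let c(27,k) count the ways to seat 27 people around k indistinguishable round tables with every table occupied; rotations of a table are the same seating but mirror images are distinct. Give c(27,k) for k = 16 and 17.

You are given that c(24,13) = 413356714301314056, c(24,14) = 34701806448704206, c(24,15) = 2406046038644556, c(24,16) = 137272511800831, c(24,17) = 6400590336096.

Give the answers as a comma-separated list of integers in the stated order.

9666373658466991050, 572253155704900800

@25  (25,14):34701806448704206·24+413356714301314056→1246200069070215000, (25,15):2406046038644556·24+34701806448704206→92446911376173550, (25,16):137272511800831·24+2406046038644556→5700586321864500, (25,17):6400590336096·24+137272511800831→290886679867135
@26  (26,15):92446911376173550·25+1246200069070215000→3557372853474553750, (26,16):5700586321864500·25+92446911376173550→234961569422786050, (26,17):290886679867135·25+5700586321864500→12972753318542875
@27  (27,16):234961569422786050·26+3557372853474553750→9666373658466991050, (27,17):12972753318542875·26+234961569422786050→572253155704900800
Read c(27,16) = 9666373658466991050, c(27,17) = 572253155704900800.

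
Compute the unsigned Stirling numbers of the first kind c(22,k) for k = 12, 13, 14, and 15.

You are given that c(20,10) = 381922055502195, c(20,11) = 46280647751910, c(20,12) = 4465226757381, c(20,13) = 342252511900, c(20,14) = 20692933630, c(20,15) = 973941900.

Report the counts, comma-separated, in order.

4154823851430525, 373100999802531, 27188611869881, 1599718388730

i=21: T(21,11)=381922055502195+20·46280647751910=1307535010540395 | T(21,12)=46280647751910+20·4465226757381=135585182899530 | T(21,13)=4465226757381+20·342252511900=11310276995381 | T(21,14)=342252511900+20·20692933630=756111184500 | T(21,15)=20692933630+20·973941900=40171771630
i=22: T(22,12)=1307535010540395+21·135585182899530=4154823851430525 | T(22,13)=135585182899530+21·11310276995381=373100999802531 | T(22,14)=11310276995381+21·756111184500=27188611869881 | T(22,15)=756111184500+21·40171771630=1599718388730
Read c(22,12) = 4154823851430525, c(22,13) = 373100999802531, c(22,14) = 27188611869881, c(22,15) = 1599718388730.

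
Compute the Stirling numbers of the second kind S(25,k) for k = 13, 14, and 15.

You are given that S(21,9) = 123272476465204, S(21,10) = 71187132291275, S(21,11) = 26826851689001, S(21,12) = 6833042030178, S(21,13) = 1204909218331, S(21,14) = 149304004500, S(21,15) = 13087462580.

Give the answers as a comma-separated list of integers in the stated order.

114485073343744260, 25958110360896000, 4299394655347200

@22  (22,10):71187132291275·10+123272476465204→835143799377954, (22,11):26826851689001·11+71187132291275→366282500870286, (22,12):6833042030178·12+26826851689001→108823356051137, (22,13):1204909218331·13+6833042030178→22496861868481, (22,14):149304004500·14+1204909218331→3295165281331, (22,15):13087462580·15+149304004500→345615943200
@23  (23,11):366282500870286·11+835143799377954→4864251308951100, (23,12):108823356051137·12+366282500870286→1672162773483930, (23,13):22496861868481·13+108823356051137→401282560341390, (23,14):3295165281331·14+22496861868481→68629175807115, (23,15):345615943200·15+3295165281331→8479404429331
@24  (24,12):1672162773483930·12+4864251308951100→24930204590758260, (24,13):401282560341390·13+1672162773483930→6888836057922000, (24,14):68629175807115·14+401282560341390→1362091021641000, (24,15):8479404429331·15+68629175807115→195820242247080
@25  (25,13):6888836057922000·13+24930204590758260→114485073343744260, (25,14):1362091021641000·14+6888836057922000→25958110360896000, (25,15):195820242247080·15+1362091021641000→4299394655347200
Read S(25,13) = 114485073343744260, S(25,14) = 25958110360896000, S(25,15) = 4299394655347200.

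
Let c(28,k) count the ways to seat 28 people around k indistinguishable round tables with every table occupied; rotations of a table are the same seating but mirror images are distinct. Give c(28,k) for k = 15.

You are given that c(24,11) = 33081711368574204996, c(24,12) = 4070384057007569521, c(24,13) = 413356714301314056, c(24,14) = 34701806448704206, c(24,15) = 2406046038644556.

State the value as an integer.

i=25: T(25,12)=33081711368574204996+24·4070384057007569521=130770928736755873500 | T(25,13)=4070384057007569521+24·413356714301314056=13990945200239106865 | T(25,14)=413356714301314056+24·34701806448704206=1246200069070215000 | T(25,15)=34701806448704206+24·2406046038644556=92446911376173550
i=26: T(26,13)=130770928736755873500+25·13990945200239106865=480544558742733545125 | T(26,14)=13990945200239106865+25·1246200069070215000=45145946926994481865 | T(26,15)=1246200069070215000+25·92446911376173550=3557372853474553750
i=27: T(27,14)=480544558742733545125+26·45145946926994481865=1654339178844590073615 | T(27,15)=45145946926994481865+26·3557372853474553750=137637641117332879365
i=28: T(28,15)=1654339178844590073615+27·137637641117332879365=5370555489012577816470
Read c(28,15) = 5370555489012577816470.

5370555489012577816470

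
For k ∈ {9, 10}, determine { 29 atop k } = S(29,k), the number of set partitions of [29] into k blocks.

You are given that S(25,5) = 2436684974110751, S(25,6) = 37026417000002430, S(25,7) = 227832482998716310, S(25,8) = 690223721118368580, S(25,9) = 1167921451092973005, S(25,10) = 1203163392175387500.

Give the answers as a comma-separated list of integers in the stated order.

9452962848327254398506, 16392038075086211019625

i=26: T(26,6)=2436684974110751+6·37026417000002430=224595186974125331 | T(26,7)=37026417000002430+7·227832482998716310=1631853797991016600 | T(26,8)=227832482998716310+8·690223721118368580=5749622251945664950 | T(26,9)=690223721118368580+9·1167921451092973005=11201516780955125625 | T(26,10)=1167921451092973005+10·1203163392175387500=13199555372846848005
i=27: T(27,7)=224595186974125331+7·1631853797991016600=11647571772911241531 | T(27,8)=1631853797991016600+8·5749622251945664950=47628831813556336200 | T(27,9)=5749622251945664950+9·11201516780955125625=106563273280541795575 | T(27,10)=11201516780955125625+10·13199555372846848005=143197070509423605675
i=28: T(28,8)=11647571772911241531+8·47628831813556336200=392678226281361931131 | T(28,9)=47628831813556336200+9·106563273280541795575=1006698291338432496375 | T(28,10)=106563273280541795575+10·143197070509423605675=1538533978374777852325
i=29: T(29,9)=392678226281361931131+9·1006698291338432496375=9452962848327254398506 | T(29,10)=1006698291338432496375+10·1538533978374777852325=16392038075086211019625
Read S(29,9) = 9452962848327254398506, S(29,10) = 16392038075086211019625.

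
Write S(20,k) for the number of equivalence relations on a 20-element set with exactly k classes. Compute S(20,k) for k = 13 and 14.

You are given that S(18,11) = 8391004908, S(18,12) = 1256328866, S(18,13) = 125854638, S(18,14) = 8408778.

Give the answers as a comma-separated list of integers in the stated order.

61068660380, 6302524580

[19] T[19,12]:12*1256328866+8391004908=23466951300 · T[19,13]:13*125854638+1256328866=2892439160 · T[19,14]:14*8408778+125854638=243577530
[20] T[20,13]:13*2892439160+23466951300=61068660380 · T[20,14]:14*243577530+2892439160=6302524580
Read S(20,13) = 61068660380, S(20,14) = 6302524580.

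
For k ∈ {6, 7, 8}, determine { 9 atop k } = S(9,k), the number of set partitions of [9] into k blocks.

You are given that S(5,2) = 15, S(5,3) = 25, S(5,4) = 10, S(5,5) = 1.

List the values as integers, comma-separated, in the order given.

2646, 462, 36

row 6: T[6][3]=3·25+15=90  T[6][4]=4·10+25=65  T[6][5]=5·1+10=15  T[6][6]=6·0+1=1
row 7: T[7][4]=4·65+90=350  T[7][5]=5·15+65=140  T[7][6]=6·1+15=21  T[7][7]=7·0+1=1
row 8: T[8][5]=5·140+350=1050  T[8][6]=6·21+140=266  T[8][7]=7·1+21=28  T[8][8]=8·0+1=1
row 9: T[9][6]=6·266+1050=2646  T[9][7]=7·28+266=462  T[9][8]=8·1+28=36
Read S(9,6) = 2646, S(9,7) = 462, S(9,8) = 36.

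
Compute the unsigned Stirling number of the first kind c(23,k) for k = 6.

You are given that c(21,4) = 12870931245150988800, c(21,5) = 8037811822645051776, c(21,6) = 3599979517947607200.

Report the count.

2021687376910682741568

i=22: T(22,5)=12870931245150988800+21·8037811822645051776=181664979520697076096 | T(22,6)=8037811822645051776+21·3599979517947607200=83637381699544802976
i=23: T(23,6)=181664979520697076096+22·83637381699544802976=2021687376910682741568
Read c(23,6) = 2021687376910682741568.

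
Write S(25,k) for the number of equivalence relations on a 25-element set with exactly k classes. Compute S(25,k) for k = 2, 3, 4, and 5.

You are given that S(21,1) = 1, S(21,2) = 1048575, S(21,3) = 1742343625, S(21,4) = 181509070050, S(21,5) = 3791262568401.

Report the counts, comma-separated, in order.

r22: T_22,1=1×1+0=1; T_22,2=2×1048575+1=2097151; T_22,3=3×1742343625+1048575=5228079450; T_22,4=4×181509070050+1742343625=727778623825; T_22,5=5×3791262568401+181509070050=19137821912055
r23: T_23,1=1×1+0=1; T_23,2=2×2097151+1=4194303; T_23,3=3×5228079450+2097151=15686335501; T_23,4=4×727778623825+5228079450=2916342574750; T_23,5=5×19137821912055+727778623825=96416888184100
r24: T_24,1=1×1+0=1; T_24,2=2×4194303+1=8388607; T_24,3=3×15686335501+4194303=47063200806; T_24,4=4×2916342574750+15686335501=11681056634501; T_24,5=5×96416888184100+2916342574750=485000783495250
r25: T_25,2=2×8388607+1=16777215; T_25,3=3×47063200806+8388607=141197991025; T_25,4=4×11681056634501+47063200806=46771289738810; T_25,5=5×485000783495250+11681056634501=2436684974110751
Read S(25,2) = 16777215, S(25,3) = 141197991025, S(25,4) = 46771289738810, S(25,5) = 2436684974110751.

16777215, 141197991025, 46771289738810, 2436684974110751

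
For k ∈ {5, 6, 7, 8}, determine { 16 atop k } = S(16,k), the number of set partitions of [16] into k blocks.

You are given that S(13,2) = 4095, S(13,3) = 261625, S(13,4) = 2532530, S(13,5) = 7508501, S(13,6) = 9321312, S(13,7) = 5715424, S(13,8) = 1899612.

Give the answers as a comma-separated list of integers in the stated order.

1096190550, 2734926558, 3281882604, 2141764053

@14  (14,3):261625·3+4095→788970, (14,4):2532530·4+261625→10391745, (14,5):7508501·5+2532530→40075035, (14,6):9321312·6+7508501→63436373, (14,7):5715424·7+9321312→49329280, (14,8):1899612·8+5715424→20912320
@15  (15,4):10391745·4+788970→42355950, (15,5):40075035·5+10391745→210766920, (15,6):63436373·6+40075035→420693273, (15,7):49329280·7+63436373→408741333, (15,8):20912320·8+49329280→216627840
@16  (16,5):210766920·5+42355950→1096190550, (16,6):420693273·6+210766920→2734926558, (16,7):408741333·7+420693273→3281882604, (16,8):216627840·8+408741333→2141764053
Read S(16,5) = 1096190550, S(16,6) = 2734926558, S(16,7) = 3281882604, S(16,8) = 2141764053.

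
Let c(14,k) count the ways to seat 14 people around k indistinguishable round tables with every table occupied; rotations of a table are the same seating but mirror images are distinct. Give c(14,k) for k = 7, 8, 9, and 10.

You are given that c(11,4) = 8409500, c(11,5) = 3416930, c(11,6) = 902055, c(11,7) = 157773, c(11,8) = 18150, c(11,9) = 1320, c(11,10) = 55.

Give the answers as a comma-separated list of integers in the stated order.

790943153, 135036473, 16669653, 1474473

i=12: T(12,5)=8409500+11·3416930=45995730 | T(12,6)=3416930+11·902055=13339535 | T(12,7)=902055+11·157773=2637558 | T(12,8)=157773+11·18150=357423 | T(12,9)=18150+11·1320=32670 | T(12,10)=1320+11·55=1925
i=13: T(13,6)=45995730+12·13339535=206070150 | T(13,7)=13339535+12·2637558=44990231 | T(13,8)=2637558+12·357423=6926634 | T(13,9)=357423+12·32670=749463 | T(13,10)=32670+12·1925=55770
i=14: T(14,7)=206070150+13·44990231=790943153 | T(14,8)=44990231+13·6926634=135036473 | T(14,9)=6926634+13·749463=16669653 | T(14,10)=749463+13·55770=1474473
Read c(14,7) = 790943153, c(14,8) = 135036473, c(14,9) = 16669653, c(14,10) = 1474473.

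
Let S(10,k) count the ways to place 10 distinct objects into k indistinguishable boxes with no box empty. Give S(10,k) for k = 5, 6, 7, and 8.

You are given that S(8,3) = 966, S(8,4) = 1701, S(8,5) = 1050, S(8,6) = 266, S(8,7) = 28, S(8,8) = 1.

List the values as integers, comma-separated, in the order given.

42525, 22827, 5880, 750

row 9: T[9][4]=4·1701+966=7770  T[9][5]=5·1050+1701=6951  T[9][6]=6·266+1050=2646  T[9][7]=7·28+266=462  T[9][8]=8·1+28=36
row 10: T[10][5]=5·6951+7770=42525  T[10][6]=6·2646+6951=22827  T[10][7]=7·462+2646=5880  T[10][8]=8·36+462=750
Read S(10,5) = 42525, S(10,6) = 22827, S(10,7) = 5880, S(10,8) = 750.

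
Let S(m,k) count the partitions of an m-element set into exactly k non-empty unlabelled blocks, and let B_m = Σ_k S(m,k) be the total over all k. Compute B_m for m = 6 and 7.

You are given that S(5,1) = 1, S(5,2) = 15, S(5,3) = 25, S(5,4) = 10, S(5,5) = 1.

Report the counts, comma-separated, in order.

203, 877

i=6: T(6,1)=0+1·1=1 | T(6,2)=1+2·15=31 | T(6,3)=15+3·25=90 | T(6,4)=25+4·10=65 | T(6,5)=10+5·1=15 | T(6,6)=1+6·0=1
i=7: T(7,1)=0+1·1=1 | T(7,2)=1+2·31=63 | T(7,3)=31+3·90=301 | T(7,4)=90+4·65=350 | T(7,5)=65+5·15=140 | T(7,6)=15+6·1=21 | T(7,7)=1+7·0=1
B_6 = ΣS(6,k) = 1+31+90+65+15+1 = 203
B_7 = ΣS(7,k) = 1+63+301+350+140+21+1 = 877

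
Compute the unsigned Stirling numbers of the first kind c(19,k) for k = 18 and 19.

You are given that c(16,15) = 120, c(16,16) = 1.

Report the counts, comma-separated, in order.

171, 1

r17: T_17,16=16×1+120=136; T_17,17=16×0+1=1
r18: T_18,17=17×1+136=153; T_18,18=17×0+1=1
r19: T_19,18=18×1+153=171; T_19,19=18×0+1=1
Read c(19,18) = 171, c(19,19) = 1.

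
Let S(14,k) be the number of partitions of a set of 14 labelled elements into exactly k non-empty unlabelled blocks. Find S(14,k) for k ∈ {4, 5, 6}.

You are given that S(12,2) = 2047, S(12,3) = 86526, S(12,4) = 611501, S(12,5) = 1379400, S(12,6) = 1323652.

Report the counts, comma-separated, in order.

r13: T_13,3=3×86526+2047=261625; T_13,4=4×611501+86526=2532530; T_13,5=5×1379400+611501=7508501; T_13,6=6×1323652+1379400=9321312
r14: T_14,4=4×2532530+261625=10391745; T_14,5=5×7508501+2532530=40075035; T_14,6=6×9321312+7508501=63436373
Read S(14,4) = 10391745, S(14,5) = 40075035, S(14,6) = 63436373.

10391745, 40075035, 63436373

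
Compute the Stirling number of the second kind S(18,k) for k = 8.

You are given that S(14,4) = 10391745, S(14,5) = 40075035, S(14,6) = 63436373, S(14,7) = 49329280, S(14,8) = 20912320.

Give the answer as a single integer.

r15: T_15,5=5×40075035+10391745=210766920; T_15,6=6×63436373+40075035=420693273; T_15,7=7×49329280+63436373=408741333; T_15,8=8×20912320+49329280=216627840
r16: T_16,6=6×420693273+210766920=2734926558; T_16,7=7×408741333+420693273=3281882604; T_16,8=8×216627840+408741333=2141764053
r17: T_17,7=7×3281882604+2734926558=25708104786; T_17,8=8×2141764053+3281882604=20415995028
r18: T_18,8=8×20415995028+25708104786=189036065010
Read S(18,8) = 189036065010.

189036065010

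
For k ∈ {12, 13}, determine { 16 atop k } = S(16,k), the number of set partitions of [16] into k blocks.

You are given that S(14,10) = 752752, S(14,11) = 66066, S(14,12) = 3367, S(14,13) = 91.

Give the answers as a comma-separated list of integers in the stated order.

2757118, 165620

row 15: T[15][11]=11·66066+752752=1479478  T[15][12]=12·3367+66066=106470  T[15][13]=13·91+3367=4550
row 16: T[16][12]=12·106470+1479478=2757118  T[16][13]=13·4550+106470=165620
Read S(16,12) = 2757118, S(16,13) = 165620.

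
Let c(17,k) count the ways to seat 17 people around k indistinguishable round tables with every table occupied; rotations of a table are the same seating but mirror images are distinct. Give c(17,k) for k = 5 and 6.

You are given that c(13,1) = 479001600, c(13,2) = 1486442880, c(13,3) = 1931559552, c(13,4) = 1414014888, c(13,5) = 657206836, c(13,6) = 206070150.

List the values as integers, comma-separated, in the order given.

row 14: T[14][2]=13·1486442880+479001600=19802759040  T[14][3]=13·1931559552+1486442880=26596717056  T[14][4]=13·1414014888+1931559552=20313753096  T[14][5]=13·657206836+1414014888=9957703756  T[14][6]=13·206070150+657206836=3336118786
row 15: T[15][3]=14·26596717056+19802759040=392156797824  T[15][4]=14·20313753096+26596717056=310989260400  T[15][5]=14·9957703756+20313753096=159721605680  T[15][6]=14·3336118786+9957703756=56663366760
row 16: T[16][4]=15·310989260400+392156797824=5056995703824  T[16][5]=15·159721605680+310989260400=2706813345600  T[16][6]=15·56663366760+159721605680=1009672107080
row 17: T[17][5]=16·2706813345600+5056995703824=48366009233424  T[17][6]=16·1009672107080+2706813345600=18861567058880
Read c(17,5) = 48366009233424, c(17,6) = 18861567058880.

48366009233424, 18861567058880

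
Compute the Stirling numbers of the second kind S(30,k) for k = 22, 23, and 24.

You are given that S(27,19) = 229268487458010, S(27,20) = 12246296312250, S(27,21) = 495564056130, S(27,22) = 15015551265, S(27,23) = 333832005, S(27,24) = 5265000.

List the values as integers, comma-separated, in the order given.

1848018090851790, 71823880393200, 2157580085700

[28] T[28,20]:20*12246296312250+229268487458010=474194413703010 · T[28,21]:21*495564056130+12246296312250=22653141490980 · T[28,22]:22*15015551265+495564056130=825906183960 · T[28,23]:23*333832005+15015551265=22693687380 · T[28,24]:24*5265000+333832005=460192005
[29] T[29,21]:21*22653141490980+474194413703010=949910385013590 · T[29,22]:22*825906183960+22653141490980=40823077538100 · T[29,23]:23*22693687380+825906183960=1347860993700 · T[29,24]:24*460192005+22693687380=33738295500
[30] T[30,22]:22*40823077538100+949910385013590=1848018090851790 · T[30,23]:23*1347860993700+40823077538100=71823880393200 · T[30,24]:24*33738295500+1347860993700=2157580085700
Read S(30,22) = 1848018090851790, S(30,23) = 71823880393200, S(30,24) = 2157580085700.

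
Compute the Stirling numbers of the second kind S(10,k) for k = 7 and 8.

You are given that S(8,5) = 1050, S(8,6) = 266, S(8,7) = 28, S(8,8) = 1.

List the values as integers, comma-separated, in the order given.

5880, 750

i=9: T(9,6)=1050+6·266=2646 | T(9,7)=266+7·28=462 | T(9,8)=28+8·1=36
i=10: T(10,7)=2646+7·462=5880 | T(10,8)=462+8·36=750
Read S(10,7) = 5880, S(10,8) = 750.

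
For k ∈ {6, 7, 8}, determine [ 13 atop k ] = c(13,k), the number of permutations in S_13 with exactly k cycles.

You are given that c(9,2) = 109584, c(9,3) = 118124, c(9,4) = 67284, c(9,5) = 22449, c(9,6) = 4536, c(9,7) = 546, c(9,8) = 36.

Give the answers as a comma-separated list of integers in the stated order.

i=10: T(10,3)=109584+9·118124=1172700 | T(10,4)=118124+9·67284=723680 | T(10,5)=67284+9·22449=269325 | T(10,6)=22449+9·4536=63273 | T(10,7)=4536+9·546=9450 | T(10,8)=546+9·36=870
i=11: T(11,4)=1172700+10·723680=8409500 | T(11,5)=723680+10·269325=3416930 | T(11,6)=269325+10·63273=902055 | T(11,7)=63273+10·9450=157773 | T(11,8)=9450+10·870=18150
i=12: T(12,5)=8409500+11·3416930=45995730 | T(12,6)=3416930+11·902055=13339535 | T(12,7)=902055+11·157773=2637558 | T(12,8)=157773+11·18150=357423
i=13: T(13,6)=45995730+12·13339535=206070150 | T(13,7)=13339535+12·2637558=44990231 | T(13,8)=2637558+12·357423=6926634
Read c(13,6) = 206070150, c(13,7) = 44990231, c(13,8) = 6926634.

206070150, 44990231, 6926634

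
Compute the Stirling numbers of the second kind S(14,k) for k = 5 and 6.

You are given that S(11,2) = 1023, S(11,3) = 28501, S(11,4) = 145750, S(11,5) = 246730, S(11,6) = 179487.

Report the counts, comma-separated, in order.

40075035, 63436373

row 12: T[12][3]=3·28501+1023=86526  T[12][4]=4·145750+28501=611501  T[12][5]=5·246730+145750=1379400  T[12][6]=6·179487+246730=1323652
row 13: T[13][4]=4·611501+86526=2532530  T[13][5]=5·1379400+611501=7508501  T[13][6]=6·1323652+1379400=9321312
row 14: T[14][5]=5·7508501+2532530=40075035  T[14][6]=6·9321312+7508501=63436373
Read S(14,5) = 40075035, S(14,6) = 63436373.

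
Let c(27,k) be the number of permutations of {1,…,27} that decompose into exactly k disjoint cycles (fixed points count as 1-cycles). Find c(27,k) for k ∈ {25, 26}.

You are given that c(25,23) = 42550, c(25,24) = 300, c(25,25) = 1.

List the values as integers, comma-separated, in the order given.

[26] T[26,24]:25*300+42550=50050 · T[26,25]:25*1+300=325 · T[26,26]:25*0+1=1
[27] T[27,25]:26*325+50050=58500 · T[27,26]:26*1+325=351
Read c(27,25) = 58500, c(27,26) = 351.

58500, 351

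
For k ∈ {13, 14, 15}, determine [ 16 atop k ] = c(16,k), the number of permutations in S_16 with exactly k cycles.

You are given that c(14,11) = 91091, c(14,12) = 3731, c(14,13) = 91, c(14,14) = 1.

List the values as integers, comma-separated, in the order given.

218400, 6580, 120

row 15: T[15][12]=14·3731+91091=143325  T[15][13]=14·91+3731=5005  T[15][14]=14·1+91=105  T[15][15]=14·0+1=1
row 16: T[16][13]=15·5005+143325=218400  T[16][14]=15·105+5005=6580  T[16][15]=15·1+105=120
Read c(16,13) = 218400, c(16,14) = 6580, c(16,15) = 120.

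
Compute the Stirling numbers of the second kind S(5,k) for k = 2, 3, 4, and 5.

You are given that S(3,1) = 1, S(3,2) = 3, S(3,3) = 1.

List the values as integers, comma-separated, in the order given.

row 4: T[4][1]=1·1+0=1  T[4][2]=2·3+1=7  T[4][3]=3·1+3=6  T[4][4]=4·0+1=1
row 5: T[5][2]=2·7+1=15  T[5][3]=3·6+7=25  T[5][4]=4·1+6=10  T[5][5]=5·0+1=1
Read S(5,2) = 15, S(5,3) = 25, S(5,4) = 10, S(5,5) = 1.

15, 25, 10, 1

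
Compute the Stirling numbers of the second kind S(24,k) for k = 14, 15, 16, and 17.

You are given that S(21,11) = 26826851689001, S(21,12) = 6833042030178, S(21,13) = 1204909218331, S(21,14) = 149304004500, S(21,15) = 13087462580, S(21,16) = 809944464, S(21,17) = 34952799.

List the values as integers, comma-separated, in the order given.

row 22: T[22][12]=12·6833042030178+26826851689001=108823356051137  T[22][13]=13·1204909218331+6833042030178=22496861868481  T[22][14]=14·149304004500+1204909218331=3295165281331  T[22][15]=15·13087462580+149304004500=345615943200  T[22][16]=16·809944464+13087462580=26046574004  T[22][17]=17·34952799+809944464=1404142047
row 23: T[23][13]=13·22496861868481+108823356051137=401282560341390  T[23][14]=14·3295165281331+22496861868481=68629175807115  T[23][15]=15·345615943200+3295165281331=8479404429331  T[23][16]=16·26046574004+345615943200=762361127264  T[23][17]=17·1404142047+26046574004=49916988803
row 24: T[24][14]=14·68629175807115+401282560341390=1362091021641000  T[24][15]=15·8479404429331+68629175807115=195820242247080  T[24][16]=16·762361127264+8479404429331=20677182465555  T[24][17]=17·49916988803+762361127264=1610949936915
Read S(24,14) = 1362091021641000, S(24,15) = 195820242247080, S(24,16) = 20677182465555, S(24,17) = 1610949936915.

1362091021641000, 195820242247080, 20677182465555, 1610949936915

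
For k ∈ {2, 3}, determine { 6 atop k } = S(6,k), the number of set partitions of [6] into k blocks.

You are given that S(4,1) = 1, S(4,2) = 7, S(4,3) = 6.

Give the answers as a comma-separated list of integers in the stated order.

31, 90

r5: T_5,1=1×1+0=1; T_5,2=2×7+1=15; T_5,3=3×6+7=25
r6: T_6,2=2×15+1=31; T_6,3=3×25+15=90
Read S(6,2) = 31, S(6,3) = 90.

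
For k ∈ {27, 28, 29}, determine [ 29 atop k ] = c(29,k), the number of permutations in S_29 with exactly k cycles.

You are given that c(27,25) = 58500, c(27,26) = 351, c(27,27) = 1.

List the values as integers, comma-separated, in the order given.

[28] T[28,26]:27*351+58500=67977 · T[28,27]:27*1+351=378 · T[28,28]:27*0+1=1
[29] T[29,27]:28*378+67977=78561 · T[29,28]:28*1+378=406 · T[29,29]:28*0+1=1
Read c(29,27) = 78561, c(29,28) = 406, c(29,29) = 1.

78561, 406, 1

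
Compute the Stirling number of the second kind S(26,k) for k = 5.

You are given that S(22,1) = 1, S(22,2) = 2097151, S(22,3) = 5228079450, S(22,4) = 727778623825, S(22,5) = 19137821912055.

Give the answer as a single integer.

r23: T_23,2=2×2097151+1=4194303; T_23,3=3×5228079450+2097151=15686335501; T_23,4=4×727778623825+5228079450=2916342574750; T_23,5=5×19137821912055+727778623825=96416888184100
r24: T_24,3=3×15686335501+4194303=47063200806; T_24,4=4×2916342574750+15686335501=11681056634501; T_24,5=5×96416888184100+2916342574750=485000783495250
r25: T_25,4=4×11681056634501+47063200806=46771289738810; T_25,5=5×485000783495250+11681056634501=2436684974110751
r26: T_26,5=5×2436684974110751+46771289738810=12230196160292565
Read S(26,5) = 12230196160292565.

12230196160292565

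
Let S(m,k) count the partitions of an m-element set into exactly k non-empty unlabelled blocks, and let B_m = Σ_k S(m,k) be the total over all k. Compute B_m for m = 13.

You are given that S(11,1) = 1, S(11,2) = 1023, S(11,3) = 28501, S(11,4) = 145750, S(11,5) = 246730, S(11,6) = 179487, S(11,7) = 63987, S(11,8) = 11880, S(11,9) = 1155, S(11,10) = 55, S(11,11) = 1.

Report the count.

27644437

i=12: T(12,1)=0+1·1=1 | T(12,2)=1+2·1023=2047 | T(12,3)=1023+3·28501=86526 | T(12,4)=28501+4·145750=611501 | T(12,5)=145750+5·246730=1379400 | T(12,6)=246730+6·179487=1323652 | T(12,7)=179487+7·63987=627396 | T(12,8)=63987+8·11880=159027 | T(12,9)=11880+9·1155=22275 | T(12,10)=1155+10·55=1705 | T(12,11)=55+11·1=66 | T(12,12)=1+12·0=1
i=13: T(13,1)=0+1·1=1 | T(13,2)=1+2·2047=4095 | T(13,3)=2047+3·86526=261625 | T(13,4)=86526+4·611501=2532530 | T(13,5)=611501+5·1379400=7508501 | T(13,6)=1379400+6·1323652=9321312 | T(13,7)=1323652+7·627396=5715424 | T(13,8)=627396+8·159027=1899612 | T(13,9)=159027+9·22275=359502 | T(13,10)=22275+10·1705=39325 | T(13,11)=1705+11·66=2431 | T(13,12)=66+12·1=78 | T(13,13)=1+13·0=1
B_13 = ΣS(13,k) = 1+4095+261625+2532530+7508501+9321312+5715424+1899612+359502+39325+2431+78+1 = 27644437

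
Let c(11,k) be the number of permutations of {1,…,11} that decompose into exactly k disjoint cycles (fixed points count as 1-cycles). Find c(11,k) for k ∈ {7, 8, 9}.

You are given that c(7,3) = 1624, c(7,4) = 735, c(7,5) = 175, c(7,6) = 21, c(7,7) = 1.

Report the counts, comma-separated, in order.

157773, 18150, 1320

row 8: T[8][4]=7·735+1624=6769  T[8][5]=7·175+735=1960  T[8][6]=7·21+175=322  T[8][7]=7·1+21=28  T[8][8]=7·0+1=1
row 9: T[9][5]=8·1960+6769=22449  T[9][6]=8·322+1960=4536  T[9][7]=8·28+322=546  T[9][8]=8·1+28=36  T[9][9]=8·0+1=1
row 10: T[10][6]=9·4536+22449=63273  T[10][7]=9·546+4536=9450  T[10][8]=9·36+546=870  T[10][9]=9·1+36=45
row 11: T[11][7]=10·9450+63273=157773  T[11][8]=10·870+9450=18150  T[11][9]=10·45+870=1320
Read c(11,7) = 157773, c(11,8) = 18150, c(11,9) = 1320.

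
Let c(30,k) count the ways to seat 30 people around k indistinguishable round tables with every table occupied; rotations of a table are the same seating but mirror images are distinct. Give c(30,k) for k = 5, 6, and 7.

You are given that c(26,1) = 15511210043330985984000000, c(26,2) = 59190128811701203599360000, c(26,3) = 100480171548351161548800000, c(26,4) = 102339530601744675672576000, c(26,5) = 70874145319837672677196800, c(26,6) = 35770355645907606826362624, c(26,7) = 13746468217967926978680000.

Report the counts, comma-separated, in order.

@27  (27,2):59190128811701203599360000·26+15511210043330985984000000→1554454559147562279567360000, (27,3):100480171548351161548800000·26+59190128811701203599360000→2671674589068831403868160000, (27,4):102339530601744675672576000·26+100480171548351161548800000→2761307967193712729035776000, (27,5):70874145319837672677196800·26+102339530601744675672576000→1945067308917524165279692800, (27,6):35770355645907606826362624·26+70874145319837672677196800→1000903392113435450162625024, (27,7):13746468217967926978680000·26+35770355645907606826362624→393178529313073708272042624
@28  (28,3):2671674589068831403868160000·27+1554454559147562279567360000→73689668464006010184007680000, (28,4):2761307967193712729035776000·27+2671674589068831403868160000→77226989703299075087834112000, (28,5):1945067308917524165279692800·27+2761307967193712729035776000→55278125307966865191587481600, (28,6):1000903392113435450162625024·27+1945067308917524165279692800→28969458895980281319670568448, (28,7):393178529313073708272042624·27+1000903392113435450162625024→11616723683566425573507775872
@29  (29,4):77226989703299075087834112000·28+73689668464006010184007680000→2236045380156380112643362816000, (29,5):55278125307966865191587481600·28+77226989703299075087834112000→1625014498326371300452283596800, (29,6):28969458895980281319670568448·28+55278125307966865191587481600→866422974395414742142363398144, (29,7):11616723683566425573507775872·28+28969458895980281319670568448→354237722035840197377888292864
@30  (30,5):1625014498326371300452283596800·29+2236045380156380112643362816000→49361465831621147825759587123200, (30,6):866422974395414742142363398144·29+1625014498326371300452283596800→26751280755793398822580822142976, (30,7):354237722035840197377888292864·29+866422974395414742142363398144→11139316913434780466101123891200
Read c(30,5) = 49361465831621147825759587123200, c(30,6) = 26751280755793398822580822142976, c(30,7) = 11139316913434780466101123891200.

49361465831621147825759587123200, 26751280755793398822580822142976, 11139316913434780466101123891200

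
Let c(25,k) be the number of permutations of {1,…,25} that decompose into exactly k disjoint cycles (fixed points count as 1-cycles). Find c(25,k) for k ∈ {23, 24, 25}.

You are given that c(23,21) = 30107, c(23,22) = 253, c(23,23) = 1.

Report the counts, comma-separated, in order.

@24  (24,22):253·23+30107→35926, (24,23):1·23+253→276, (24,24):0·23+1→1
@25  (25,23):276·24+35926→42550, (25,24):1·24+276→300, (25,25):0·24+1→1
Read c(25,23) = 42550, c(25,24) = 300, c(25,25) = 1.

42550, 300, 1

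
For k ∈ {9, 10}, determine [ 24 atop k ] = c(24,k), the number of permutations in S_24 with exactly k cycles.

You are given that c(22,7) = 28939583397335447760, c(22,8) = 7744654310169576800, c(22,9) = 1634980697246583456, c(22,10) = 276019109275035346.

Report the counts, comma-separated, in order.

1204749260161737632496, 220984454979433717396

[23] T[23,8]:22*7744654310169576800+28939583397335447760=199321978221066137360 · T[23,9]:22*1634980697246583456+7744654310169576800=43714229649594412832 · T[23,10]:22*276019109275035346+1634980697246583456=7707401101297361068
[24] T[24,9]:23*43714229649594412832+199321978221066137360=1204749260161737632496 · T[24,10]:23*7707401101297361068+43714229649594412832=220984454979433717396
Read c(24,9) = 1204749260161737632496, c(24,10) = 220984454979433717396.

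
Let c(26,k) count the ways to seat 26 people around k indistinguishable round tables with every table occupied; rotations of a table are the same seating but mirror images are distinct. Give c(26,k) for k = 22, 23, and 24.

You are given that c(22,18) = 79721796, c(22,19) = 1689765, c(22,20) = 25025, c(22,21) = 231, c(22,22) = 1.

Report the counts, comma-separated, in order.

333685495, 4858750, 50050

r23: T_23,19=22×1689765+79721796=116896626; T_23,20=22×25025+1689765=2240315; T_23,21=22×231+25025=30107; T_23,22=22×1+231=253; T_23,23=22×0+1=1
r24: T_24,20=23×2240315+116896626=168423871; T_24,21=23×30107+2240315=2932776; T_24,22=23×253+30107=35926; T_24,23=23×1+253=276; T_24,24=23×0+1=1
r25: T_25,21=24×2932776+168423871=238810495; T_25,22=24×35926+2932776=3795000; T_25,23=24×276+35926=42550; T_25,24=24×1+276=300
r26: T_26,22=25×3795000+238810495=333685495; T_26,23=25×42550+3795000=4858750; T_26,24=25×300+42550=50050
Read c(26,22) = 333685495, c(26,23) = 4858750, c(26,24) = 50050.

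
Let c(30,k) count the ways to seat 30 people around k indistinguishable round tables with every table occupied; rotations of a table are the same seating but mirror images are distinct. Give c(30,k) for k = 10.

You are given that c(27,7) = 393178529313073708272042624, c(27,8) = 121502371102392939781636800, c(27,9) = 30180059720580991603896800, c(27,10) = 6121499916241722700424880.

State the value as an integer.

@28  (28,8):121502371102392939781636800·27+393178529313073708272042624→3673742549077683082376236224, (28,9):30180059720580991603896800·27+121502371102392939781636800→936363983558079713086850400, (28,10):6121499916241722700424880·27+30180059720580991603896800→195460557459107504515368560
@29  (29,9):936363983558079713086850400·28+3673742549077683082376236224→29891934088703915048808047424, (29,10):195460557459107504515368560·28+936363983558079713086850400→6409259592413089839517170080
@30  (30,10):6409259592413089839517170080·29+29891934088703915048808047424→215760462268683520394805979744
Read c(30,10) = 215760462268683520394805979744.

215760462268683520394805979744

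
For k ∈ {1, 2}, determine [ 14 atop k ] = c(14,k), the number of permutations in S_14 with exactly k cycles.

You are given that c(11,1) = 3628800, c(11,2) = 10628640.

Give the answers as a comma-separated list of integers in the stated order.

@12  (12,1):3628800·11+0→39916800, (12,2):10628640·11+3628800→120543840
@13  (13,1):39916800·12+0→479001600, (13,2):120543840·12+39916800→1486442880
@14  (14,1):479001600·13+0→6227020800, (14,2):1486442880·13+479001600→19802759040
Read c(14,1) = 6227020800, c(14,2) = 19802759040.

6227020800, 19802759040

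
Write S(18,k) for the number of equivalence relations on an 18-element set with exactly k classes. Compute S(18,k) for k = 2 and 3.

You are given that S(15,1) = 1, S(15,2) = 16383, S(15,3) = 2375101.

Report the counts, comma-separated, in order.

131071, 64439010

r16: T_16,1=1×1+0=1; T_16,2=2×16383+1=32767; T_16,3=3×2375101+16383=7141686
r17: T_17,1=1×1+0=1; T_17,2=2×32767+1=65535; T_17,3=3×7141686+32767=21457825
r18: T_18,2=2×65535+1=131071; T_18,3=3×21457825+65535=64439010
Read S(18,2) = 131071, S(18,3) = 64439010.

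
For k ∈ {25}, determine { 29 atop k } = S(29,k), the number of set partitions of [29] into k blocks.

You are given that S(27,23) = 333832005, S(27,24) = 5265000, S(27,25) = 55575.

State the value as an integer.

r28: T_28,24=24×5265000+333832005=460192005; T_28,25=25×55575+5265000=6654375
r29: T_29,25=25×6654375+460192005=626551380
Read S(29,25) = 626551380.

626551380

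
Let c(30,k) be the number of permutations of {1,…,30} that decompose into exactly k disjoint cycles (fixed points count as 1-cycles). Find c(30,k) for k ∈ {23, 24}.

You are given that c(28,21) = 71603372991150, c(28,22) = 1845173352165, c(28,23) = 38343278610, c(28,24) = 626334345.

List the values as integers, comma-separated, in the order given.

207912996295875, 4539323721075

row 29: T[29][22]=28·1845173352165+71603372991150=123268226851770  T[29][23]=28·38343278610+1845173352165=2918785153245  T[29][24]=28·626334345+38343278610=55880640270
row 30: T[30][23]=29·2918785153245+123268226851770=207912996295875  T[30][24]=29·55880640270+2918785153245=4539323721075
Read c(30,23) = 207912996295875, c(30,24) = 4539323721075.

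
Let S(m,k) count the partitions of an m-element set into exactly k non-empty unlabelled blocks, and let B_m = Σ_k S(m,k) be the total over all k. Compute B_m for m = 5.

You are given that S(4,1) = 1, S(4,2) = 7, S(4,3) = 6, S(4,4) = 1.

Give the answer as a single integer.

row 5: T[5][1]=1·1+0=1  T[5][2]=2·7+1=15  T[5][3]=3·6+7=25  T[5][4]=4·1+6=10  T[5][5]=5·0+1=1
B_5 = ΣS(5,k) = 1+15+25+10+1 = 52

52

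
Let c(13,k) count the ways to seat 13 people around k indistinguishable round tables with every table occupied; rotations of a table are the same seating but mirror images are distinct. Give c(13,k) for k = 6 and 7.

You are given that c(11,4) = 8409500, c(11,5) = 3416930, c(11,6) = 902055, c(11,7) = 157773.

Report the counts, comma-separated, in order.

r12: T_12,5=11×3416930+8409500=45995730; T_12,6=11×902055+3416930=13339535; T_12,7=11×157773+902055=2637558
r13: T_13,6=12×13339535+45995730=206070150; T_13,7=12×2637558+13339535=44990231
Read c(13,6) = 206070150, c(13,7) = 44990231.

206070150, 44990231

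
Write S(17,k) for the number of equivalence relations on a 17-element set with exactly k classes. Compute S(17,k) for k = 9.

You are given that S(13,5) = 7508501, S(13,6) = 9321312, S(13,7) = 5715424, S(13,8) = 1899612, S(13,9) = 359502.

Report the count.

row 14: T[14][6]=6·9321312+7508501=63436373  T[14][7]=7·5715424+9321312=49329280  T[14][8]=8·1899612+5715424=20912320  T[14][9]=9·359502+1899612=5135130
row 15: T[15][7]=7·49329280+63436373=408741333  T[15][8]=8·20912320+49329280=216627840  T[15][9]=9·5135130+20912320=67128490
row 16: T[16][8]=8·216627840+408741333=2141764053  T[16][9]=9·67128490+216627840=820784250
row 17: T[17][9]=9·820784250+2141764053=9528822303
Read S(17,9) = 9528822303.

9528822303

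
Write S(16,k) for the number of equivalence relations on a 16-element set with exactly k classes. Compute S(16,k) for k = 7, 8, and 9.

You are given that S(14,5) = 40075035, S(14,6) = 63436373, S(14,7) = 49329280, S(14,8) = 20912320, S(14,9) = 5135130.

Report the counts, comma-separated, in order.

@15  (15,6):63436373·6+40075035→420693273, (15,7):49329280·7+63436373→408741333, (15,8):20912320·8+49329280→216627840, (15,9):5135130·9+20912320→67128490
@16  (16,7):408741333·7+420693273→3281882604, (16,8):216627840·8+408741333→2141764053, (16,9):67128490·9+216627840→820784250
Read S(16,7) = 3281882604, S(16,8) = 2141764053, S(16,9) = 820784250.

3281882604, 2141764053, 820784250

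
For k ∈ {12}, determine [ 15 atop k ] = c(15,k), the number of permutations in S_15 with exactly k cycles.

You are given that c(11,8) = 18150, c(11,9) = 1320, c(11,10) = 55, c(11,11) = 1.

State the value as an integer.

[12] T[12,9]:11*1320+18150=32670 · T[12,10]:11*55+1320=1925 · T[12,11]:11*1+55=66 · T[12,12]:11*0+1=1
[13] T[13,10]:12*1925+32670=55770 · T[13,11]:12*66+1925=2717 · T[13,12]:12*1+66=78
[14] T[14,11]:13*2717+55770=91091 · T[14,12]:13*78+2717=3731
[15] T[15,12]:14*3731+91091=143325
Read c(15,12) = 143325.

143325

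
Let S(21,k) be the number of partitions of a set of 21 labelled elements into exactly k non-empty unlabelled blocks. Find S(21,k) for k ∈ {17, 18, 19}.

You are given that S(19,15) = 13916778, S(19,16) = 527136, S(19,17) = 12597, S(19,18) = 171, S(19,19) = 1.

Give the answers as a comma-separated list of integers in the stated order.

34952799, 1023435, 19285

@20  (20,16):527136·16+13916778→22350954, (20,17):12597·17+527136→741285, (20,18):171·18+12597→15675, (20,19):1·19+171→190
@21  (21,17):741285·17+22350954→34952799, (21,18):15675·18+741285→1023435, (21,19):190·19+15675→19285
Read S(21,17) = 34952799, S(21,18) = 1023435, S(21,19) = 19285.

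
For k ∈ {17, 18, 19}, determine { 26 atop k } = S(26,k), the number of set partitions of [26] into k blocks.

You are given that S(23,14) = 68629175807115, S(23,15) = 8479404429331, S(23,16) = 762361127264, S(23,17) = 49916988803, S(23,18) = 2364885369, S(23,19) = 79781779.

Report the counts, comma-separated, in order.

1343731795378830, 107025546101760, 6433839018750

@24  (24,15):8479404429331·15+68629175807115→195820242247080, (24,16):762361127264·16+8479404429331→20677182465555, (24,17):49916988803·17+762361127264→1610949936915, (24,18):2364885369·18+49916988803→92484925445, (24,19):79781779·19+2364885369→3880739170
@25  (25,16):20677182465555·16+195820242247080→526655161695960, (25,17):1610949936915·17+20677182465555→48063331393110, (25,18):92484925445·18+1610949936915→3275678594925, (25,19):3880739170·19+92484925445→166218969675
@26  (26,17):48063331393110·17+526655161695960→1343731795378830, (26,18):3275678594925·18+48063331393110→107025546101760, (26,19):166218969675·19+3275678594925→6433839018750
Read S(26,17) = 1343731795378830, S(26,18) = 107025546101760, S(26,19) = 6433839018750.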